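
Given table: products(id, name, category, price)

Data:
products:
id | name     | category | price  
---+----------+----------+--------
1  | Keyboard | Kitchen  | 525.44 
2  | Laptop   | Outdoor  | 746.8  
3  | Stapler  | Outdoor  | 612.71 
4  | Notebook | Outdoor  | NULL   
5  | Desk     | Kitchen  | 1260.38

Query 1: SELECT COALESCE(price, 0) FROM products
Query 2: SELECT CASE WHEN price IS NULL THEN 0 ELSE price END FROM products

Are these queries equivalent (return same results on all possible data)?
Yes, equivalent

Both queries return: [(0,), (525.44,), (612.71,), (746.8,), (1260.38,)]

Reason: COALESCE vs CASE for NULL handling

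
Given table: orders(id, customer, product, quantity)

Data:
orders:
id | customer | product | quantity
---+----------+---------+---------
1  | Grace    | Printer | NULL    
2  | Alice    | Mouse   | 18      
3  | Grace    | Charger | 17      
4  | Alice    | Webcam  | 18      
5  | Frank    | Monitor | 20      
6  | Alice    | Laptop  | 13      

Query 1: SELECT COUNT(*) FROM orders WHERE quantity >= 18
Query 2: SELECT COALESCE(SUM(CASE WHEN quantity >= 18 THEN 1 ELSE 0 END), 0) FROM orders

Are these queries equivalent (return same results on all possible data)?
Yes, equivalent

Both queries return: [(3,)]

Reason: COUNT with WHERE vs conditional SUM (COALESCE handles empty-table NULL)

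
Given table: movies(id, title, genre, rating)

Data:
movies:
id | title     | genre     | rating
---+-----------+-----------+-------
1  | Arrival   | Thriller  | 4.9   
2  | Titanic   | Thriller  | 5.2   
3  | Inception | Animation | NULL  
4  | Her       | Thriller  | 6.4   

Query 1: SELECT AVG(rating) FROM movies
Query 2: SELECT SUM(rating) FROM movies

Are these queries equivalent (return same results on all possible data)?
No, not equivalent

Query 1 returns: [(5.5,)]
Query 2 returns: [(16.5,)]

Reason: AVG vs SUM give different aggregate values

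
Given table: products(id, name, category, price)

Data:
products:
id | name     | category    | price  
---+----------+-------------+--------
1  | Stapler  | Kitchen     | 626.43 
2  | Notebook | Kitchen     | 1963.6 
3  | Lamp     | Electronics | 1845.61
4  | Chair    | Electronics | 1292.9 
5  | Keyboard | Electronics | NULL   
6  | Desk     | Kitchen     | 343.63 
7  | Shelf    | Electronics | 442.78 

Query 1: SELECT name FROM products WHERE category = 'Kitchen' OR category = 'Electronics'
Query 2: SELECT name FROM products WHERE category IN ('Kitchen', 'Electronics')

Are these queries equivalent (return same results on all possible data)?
Yes, equivalent

Both queries return: [('Chair',), ('Desk',), ('Keyboard',), ('Lamp',), ('Notebook',), ('Shelf',), ('Stapler',)]

Reason: OR vs IN are equivalent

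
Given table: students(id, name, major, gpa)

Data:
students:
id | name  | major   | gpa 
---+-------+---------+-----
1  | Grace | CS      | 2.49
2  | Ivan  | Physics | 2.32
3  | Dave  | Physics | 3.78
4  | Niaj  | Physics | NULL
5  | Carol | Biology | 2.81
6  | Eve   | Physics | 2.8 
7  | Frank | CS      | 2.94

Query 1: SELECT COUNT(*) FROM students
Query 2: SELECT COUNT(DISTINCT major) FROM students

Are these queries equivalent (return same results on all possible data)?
No, not equivalent

Query 1 returns: [(7,)]
Query 2 returns: [(3,)]

Reason: COUNT(*) counts rows, COUNT(DISTINCT major) counts unique majors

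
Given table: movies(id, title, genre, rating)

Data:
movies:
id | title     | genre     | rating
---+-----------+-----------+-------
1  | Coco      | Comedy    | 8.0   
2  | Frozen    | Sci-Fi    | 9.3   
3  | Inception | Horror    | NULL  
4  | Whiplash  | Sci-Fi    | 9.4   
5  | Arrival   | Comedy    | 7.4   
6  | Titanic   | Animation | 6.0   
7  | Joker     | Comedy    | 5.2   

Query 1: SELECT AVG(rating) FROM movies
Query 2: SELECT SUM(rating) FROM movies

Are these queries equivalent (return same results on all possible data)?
No, not equivalent

Query 1 returns: [(7.550000000000001,)]
Query 2 returns: [(45.300000000000004,)]

Reason: AVG vs SUM give different aggregate values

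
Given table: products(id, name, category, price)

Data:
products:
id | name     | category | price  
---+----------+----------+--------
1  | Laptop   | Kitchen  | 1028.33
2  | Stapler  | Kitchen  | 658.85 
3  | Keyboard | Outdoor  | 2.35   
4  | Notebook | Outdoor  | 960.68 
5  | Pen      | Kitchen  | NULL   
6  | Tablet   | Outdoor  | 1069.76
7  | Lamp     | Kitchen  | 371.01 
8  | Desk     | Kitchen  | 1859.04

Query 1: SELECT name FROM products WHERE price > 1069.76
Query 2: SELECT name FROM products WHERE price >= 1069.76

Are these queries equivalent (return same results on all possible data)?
No, not equivalent

Query 1 returns: [('Desk',)]
Query 2 returns: [('Tablet',), ('Desk',)]

Reason: > vs >= gives different results when price = 1069.76 exists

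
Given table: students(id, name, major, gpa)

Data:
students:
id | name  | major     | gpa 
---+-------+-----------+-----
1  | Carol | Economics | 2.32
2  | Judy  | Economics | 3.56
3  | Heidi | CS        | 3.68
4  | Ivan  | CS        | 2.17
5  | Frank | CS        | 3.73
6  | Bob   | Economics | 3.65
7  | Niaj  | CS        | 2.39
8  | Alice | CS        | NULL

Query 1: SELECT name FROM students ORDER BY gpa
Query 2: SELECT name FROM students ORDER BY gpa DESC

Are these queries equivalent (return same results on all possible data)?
No, not equivalent

Query 1 returns: [('Alice',), ('Ivan',), ('Carol',), ('Niaj',), ('Judy',), ('Bob',), ('Heidi',), ('Frank',)]
Query 2 returns: [('Frank',), ('Heidi',), ('Bob',), ('Judy',), ('Niaj',), ('Carol',), ('Ivan',), ('Alice',)]

Reason: ASC vs DESC gives opposite ordering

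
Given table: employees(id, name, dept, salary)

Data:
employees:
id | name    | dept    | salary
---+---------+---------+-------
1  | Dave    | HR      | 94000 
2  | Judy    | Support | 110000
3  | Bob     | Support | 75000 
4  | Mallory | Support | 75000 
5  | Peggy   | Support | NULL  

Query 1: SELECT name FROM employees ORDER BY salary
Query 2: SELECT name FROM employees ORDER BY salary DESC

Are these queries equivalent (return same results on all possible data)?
No, not equivalent

Query 1 returns: [('Peggy',), ('Bob',), ('Mallory',), ('Dave',), ('Judy',)]
Query 2 returns: [('Judy',), ('Dave',), ('Bob',), ('Mallory',), ('Peggy',)]

Reason: ASC vs DESC gives opposite ordering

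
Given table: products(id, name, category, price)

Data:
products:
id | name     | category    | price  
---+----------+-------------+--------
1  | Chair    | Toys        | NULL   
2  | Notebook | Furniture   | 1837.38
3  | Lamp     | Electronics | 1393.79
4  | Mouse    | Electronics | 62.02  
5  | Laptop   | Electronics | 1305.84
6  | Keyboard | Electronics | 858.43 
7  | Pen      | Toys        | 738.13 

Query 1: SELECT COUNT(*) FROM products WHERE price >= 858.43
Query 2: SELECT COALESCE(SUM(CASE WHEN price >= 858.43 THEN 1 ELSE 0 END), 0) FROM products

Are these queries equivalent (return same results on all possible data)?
Yes, equivalent

Both queries return: [(4,)]

Reason: COUNT with WHERE vs conditional SUM (COALESCE handles empty-table NULL)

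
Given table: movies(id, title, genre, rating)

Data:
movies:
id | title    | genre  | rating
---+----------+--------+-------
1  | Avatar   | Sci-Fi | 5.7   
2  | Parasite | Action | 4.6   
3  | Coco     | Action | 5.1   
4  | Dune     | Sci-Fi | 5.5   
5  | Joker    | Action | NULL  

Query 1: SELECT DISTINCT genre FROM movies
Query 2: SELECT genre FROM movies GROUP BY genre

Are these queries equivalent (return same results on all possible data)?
Yes, equivalent

Both queries return: [('Action',), ('Sci-Fi',)]

Reason: Both get unique genres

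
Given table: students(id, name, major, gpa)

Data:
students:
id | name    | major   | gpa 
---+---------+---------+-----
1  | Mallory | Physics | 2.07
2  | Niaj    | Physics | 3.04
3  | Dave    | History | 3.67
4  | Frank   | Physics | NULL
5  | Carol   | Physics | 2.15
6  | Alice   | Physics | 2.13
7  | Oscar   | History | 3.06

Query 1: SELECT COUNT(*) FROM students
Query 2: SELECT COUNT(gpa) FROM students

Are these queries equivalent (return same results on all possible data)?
No, not equivalent

Query 1 returns: [(7,)]
Query 2 returns: [(6,)]

Reason: COUNT(*) includes NULLs, COUNT(column) excludes them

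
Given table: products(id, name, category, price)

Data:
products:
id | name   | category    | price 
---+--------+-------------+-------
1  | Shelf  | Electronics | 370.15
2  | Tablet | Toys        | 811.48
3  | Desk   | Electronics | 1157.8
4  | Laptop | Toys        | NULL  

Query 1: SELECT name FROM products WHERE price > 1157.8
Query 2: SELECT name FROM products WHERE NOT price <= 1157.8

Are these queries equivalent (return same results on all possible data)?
Yes, equivalent

Both queries return: []

Reason: Both filter price > 1157.8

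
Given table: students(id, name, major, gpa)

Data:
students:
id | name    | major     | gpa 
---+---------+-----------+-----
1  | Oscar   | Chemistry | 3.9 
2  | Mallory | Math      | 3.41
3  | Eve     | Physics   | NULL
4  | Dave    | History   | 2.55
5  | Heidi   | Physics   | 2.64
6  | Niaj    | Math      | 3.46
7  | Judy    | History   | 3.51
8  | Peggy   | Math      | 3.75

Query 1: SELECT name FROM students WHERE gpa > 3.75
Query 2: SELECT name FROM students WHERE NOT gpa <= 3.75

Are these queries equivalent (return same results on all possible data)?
Yes, equivalent

Both queries return: [('Oscar',)]

Reason: Both filter gpa > 3.75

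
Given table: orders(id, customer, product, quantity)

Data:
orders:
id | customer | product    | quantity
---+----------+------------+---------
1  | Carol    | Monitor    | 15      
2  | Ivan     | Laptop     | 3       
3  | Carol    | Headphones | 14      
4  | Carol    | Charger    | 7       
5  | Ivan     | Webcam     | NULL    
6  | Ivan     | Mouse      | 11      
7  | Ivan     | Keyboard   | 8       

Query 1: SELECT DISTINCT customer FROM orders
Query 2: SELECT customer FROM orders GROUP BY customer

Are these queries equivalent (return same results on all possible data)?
Yes, equivalent

Both queries return: [('Carol',), ('Ivan',)]

Reason: Both get unique customers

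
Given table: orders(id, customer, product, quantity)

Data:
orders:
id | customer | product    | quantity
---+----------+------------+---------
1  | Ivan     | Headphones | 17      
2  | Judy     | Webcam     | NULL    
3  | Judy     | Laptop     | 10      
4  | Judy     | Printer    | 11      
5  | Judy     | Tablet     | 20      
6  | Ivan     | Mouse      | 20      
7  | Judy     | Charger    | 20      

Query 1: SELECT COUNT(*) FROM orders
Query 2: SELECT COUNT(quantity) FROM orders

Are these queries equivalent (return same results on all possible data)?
No, not equivalent

Query 1 returns: [(7,)]
Query 2 returns: [(6,)]

Reason: COUNT(*) includes NULLs, COUNT(column) excludes them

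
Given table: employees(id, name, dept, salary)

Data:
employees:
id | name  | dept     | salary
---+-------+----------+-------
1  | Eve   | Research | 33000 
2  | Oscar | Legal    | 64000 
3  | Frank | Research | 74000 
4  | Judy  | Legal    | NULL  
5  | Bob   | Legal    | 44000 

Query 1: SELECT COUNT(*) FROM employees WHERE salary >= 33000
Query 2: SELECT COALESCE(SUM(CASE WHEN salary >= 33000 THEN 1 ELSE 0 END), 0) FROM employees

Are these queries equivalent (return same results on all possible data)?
Yes, equivalent

Both queries return: [(4,)]

Reason: COUNT with WHERE vs conditional SUM (COALESCE handles empty-table NULL)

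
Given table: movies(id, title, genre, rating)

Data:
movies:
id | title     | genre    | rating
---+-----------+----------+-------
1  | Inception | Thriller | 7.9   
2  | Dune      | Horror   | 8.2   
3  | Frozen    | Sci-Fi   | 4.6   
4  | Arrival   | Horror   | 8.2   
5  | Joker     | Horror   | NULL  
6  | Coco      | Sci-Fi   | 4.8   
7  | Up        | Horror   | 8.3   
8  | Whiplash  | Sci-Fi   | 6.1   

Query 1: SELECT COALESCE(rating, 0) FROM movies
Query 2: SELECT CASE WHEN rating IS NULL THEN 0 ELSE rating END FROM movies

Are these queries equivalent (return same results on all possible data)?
Yes, equivalent

Both queries return: [(0,), (4.6,), (4.8,), (6.1,), (7.9,), (8.2,), (8.2,), (8.3,)]

Reason: COALESCE vs CASE for NULL handling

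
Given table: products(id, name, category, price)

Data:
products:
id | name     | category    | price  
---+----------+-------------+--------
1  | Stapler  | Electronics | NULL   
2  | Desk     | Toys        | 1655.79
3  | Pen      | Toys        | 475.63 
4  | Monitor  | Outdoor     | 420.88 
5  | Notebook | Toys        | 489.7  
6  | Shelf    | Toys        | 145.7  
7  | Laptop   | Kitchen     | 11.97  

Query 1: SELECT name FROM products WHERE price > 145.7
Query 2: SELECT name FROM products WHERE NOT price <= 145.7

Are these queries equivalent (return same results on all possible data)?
Yes, equivalent

Both queries return: [('Desk',), ('Monitor',), ('Notebook',), ('Pen',)]

Reason: Both filter price > 145.7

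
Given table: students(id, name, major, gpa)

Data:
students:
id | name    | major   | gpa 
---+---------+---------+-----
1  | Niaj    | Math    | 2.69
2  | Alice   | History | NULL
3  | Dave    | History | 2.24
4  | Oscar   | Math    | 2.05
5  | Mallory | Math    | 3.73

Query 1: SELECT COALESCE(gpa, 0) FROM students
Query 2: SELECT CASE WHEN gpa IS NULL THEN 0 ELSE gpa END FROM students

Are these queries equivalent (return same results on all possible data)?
Yes, equivalent

Both queries return: [(0,), (2.05,), (2.24,), (2.69,), (3.73,)]

Reason: COALESCE vs CASE for NULL handling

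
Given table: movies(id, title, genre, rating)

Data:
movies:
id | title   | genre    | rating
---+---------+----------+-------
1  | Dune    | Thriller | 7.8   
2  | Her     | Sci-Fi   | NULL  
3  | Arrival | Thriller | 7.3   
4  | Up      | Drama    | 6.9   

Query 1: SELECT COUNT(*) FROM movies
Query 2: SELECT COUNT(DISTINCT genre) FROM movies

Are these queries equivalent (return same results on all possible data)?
No, not equivalent

Query 1 returns: [(4,)]
Query 2 returns: [(3,)]

Reason: COUNT(*) counts rows, COUNT(DISTINCT genre) counts unique genres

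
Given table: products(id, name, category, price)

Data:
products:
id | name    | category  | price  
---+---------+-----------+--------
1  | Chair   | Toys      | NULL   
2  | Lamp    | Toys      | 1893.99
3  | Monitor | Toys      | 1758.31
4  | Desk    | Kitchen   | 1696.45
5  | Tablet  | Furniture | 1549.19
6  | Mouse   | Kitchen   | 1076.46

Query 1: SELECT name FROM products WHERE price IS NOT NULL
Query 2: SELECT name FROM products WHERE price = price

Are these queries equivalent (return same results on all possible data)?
Yes, equivalent

Both queries return: [('Desk',), ('Lamp',), ('Monitor',), ('Mouse',), ('Tablet',)]

Reason: IS NOT NULL vs self-equality (both exclude NULLs)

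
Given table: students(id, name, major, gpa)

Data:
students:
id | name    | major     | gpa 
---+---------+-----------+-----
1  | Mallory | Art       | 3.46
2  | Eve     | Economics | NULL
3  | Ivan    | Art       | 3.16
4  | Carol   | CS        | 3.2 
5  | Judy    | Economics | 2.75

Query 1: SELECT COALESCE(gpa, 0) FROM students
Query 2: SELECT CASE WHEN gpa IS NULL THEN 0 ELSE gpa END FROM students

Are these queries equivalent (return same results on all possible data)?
Yes, equivalent

Both queries return: [(0,), (2.75,), (3.16,), (3.2,), (3.46,)]

Reason: COALESCE vs CASE for NULL handling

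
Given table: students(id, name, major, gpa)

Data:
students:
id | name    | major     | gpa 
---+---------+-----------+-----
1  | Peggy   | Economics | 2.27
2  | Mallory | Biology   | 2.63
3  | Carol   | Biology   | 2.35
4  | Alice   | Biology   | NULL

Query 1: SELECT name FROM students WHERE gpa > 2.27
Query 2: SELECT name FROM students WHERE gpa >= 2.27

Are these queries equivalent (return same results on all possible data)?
No, not equivalent

Query 1 returns: [('Mallory',), ('Carol',)]
Query 2 returns: [('Peggy',), ('Mallory',), ('Carol',)]

Reason: > vs >= gives different results when gpa = 2.27 exists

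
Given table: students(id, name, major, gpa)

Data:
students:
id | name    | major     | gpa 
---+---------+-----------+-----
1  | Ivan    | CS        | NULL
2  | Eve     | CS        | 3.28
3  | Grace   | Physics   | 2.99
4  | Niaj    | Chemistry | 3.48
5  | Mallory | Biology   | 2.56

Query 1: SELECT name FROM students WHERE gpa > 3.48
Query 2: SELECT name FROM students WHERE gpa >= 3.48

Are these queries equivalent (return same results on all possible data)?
No, not equivalent

Query 1 returns: []
Query 2 returns: [('Niaj',)]

Reason: > vs >= gives different results when gpa = 3.48 exists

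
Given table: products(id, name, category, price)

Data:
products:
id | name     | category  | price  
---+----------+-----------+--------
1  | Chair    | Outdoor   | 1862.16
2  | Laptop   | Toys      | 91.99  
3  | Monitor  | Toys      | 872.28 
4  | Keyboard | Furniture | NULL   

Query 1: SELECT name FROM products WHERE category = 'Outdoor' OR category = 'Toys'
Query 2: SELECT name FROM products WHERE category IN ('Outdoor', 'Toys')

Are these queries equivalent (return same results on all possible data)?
Yes, equivalent

Both queries return: [('Chair',), ('Laptop',), ('Monitor',)]

Reason: OR vs IN are equivalent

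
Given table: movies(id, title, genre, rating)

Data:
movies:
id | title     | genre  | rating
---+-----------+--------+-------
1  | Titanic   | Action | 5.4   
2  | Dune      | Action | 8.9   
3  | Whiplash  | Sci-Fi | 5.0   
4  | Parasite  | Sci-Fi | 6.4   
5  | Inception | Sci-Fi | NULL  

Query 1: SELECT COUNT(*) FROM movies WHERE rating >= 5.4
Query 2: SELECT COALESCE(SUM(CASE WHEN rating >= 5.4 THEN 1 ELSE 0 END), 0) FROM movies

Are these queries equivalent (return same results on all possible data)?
Yes, equivalent

Both queries return: [(3,)]

Reason: COUNT with WHERE vs conditional SUM (COALESCE handles empty-table NULL)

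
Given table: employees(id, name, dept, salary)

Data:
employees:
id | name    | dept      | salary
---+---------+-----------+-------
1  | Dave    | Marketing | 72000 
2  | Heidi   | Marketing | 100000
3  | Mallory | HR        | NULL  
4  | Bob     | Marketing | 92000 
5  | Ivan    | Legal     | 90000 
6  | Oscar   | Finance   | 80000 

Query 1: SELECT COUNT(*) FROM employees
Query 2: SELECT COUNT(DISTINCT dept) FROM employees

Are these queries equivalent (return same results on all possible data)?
No, not equivalent

Query 1 returns: [(6,)]
Query 2 returns: [(4,)]

Reason: COUNT(*) counts rows, COUNT(DISTINCT dept) counts unique depts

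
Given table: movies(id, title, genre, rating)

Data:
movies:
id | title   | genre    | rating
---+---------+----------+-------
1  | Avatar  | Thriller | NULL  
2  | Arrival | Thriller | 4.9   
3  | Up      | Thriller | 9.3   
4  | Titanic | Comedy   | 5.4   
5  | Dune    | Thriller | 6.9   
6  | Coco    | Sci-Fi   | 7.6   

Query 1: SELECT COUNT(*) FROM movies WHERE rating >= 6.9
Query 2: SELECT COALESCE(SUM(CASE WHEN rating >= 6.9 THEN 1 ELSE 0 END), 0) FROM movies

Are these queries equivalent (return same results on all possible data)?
Yes, equivalent

Both queries return: [(3,)]

Reason: COUNT with WHERE vs conditional SUM (COALESCE handles empty-table NULL)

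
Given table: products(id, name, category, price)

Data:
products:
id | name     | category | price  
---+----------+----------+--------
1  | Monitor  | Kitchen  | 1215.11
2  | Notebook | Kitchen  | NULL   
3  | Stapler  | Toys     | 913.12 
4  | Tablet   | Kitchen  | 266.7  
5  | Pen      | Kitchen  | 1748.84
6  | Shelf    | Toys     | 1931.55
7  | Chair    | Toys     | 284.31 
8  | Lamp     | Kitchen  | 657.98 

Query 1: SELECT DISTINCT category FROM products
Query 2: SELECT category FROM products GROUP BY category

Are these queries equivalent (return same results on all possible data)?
Yes, equivalent

Both queries return: [('Kitchen',), ('Toys',)]

Reason: Both get unique categorys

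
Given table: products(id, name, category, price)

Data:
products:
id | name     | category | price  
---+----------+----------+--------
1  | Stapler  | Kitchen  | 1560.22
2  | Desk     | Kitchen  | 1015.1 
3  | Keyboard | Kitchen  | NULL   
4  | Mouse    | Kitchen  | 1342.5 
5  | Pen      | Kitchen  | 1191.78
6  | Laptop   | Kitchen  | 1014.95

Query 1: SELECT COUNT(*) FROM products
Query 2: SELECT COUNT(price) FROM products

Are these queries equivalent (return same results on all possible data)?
No, not equivalent

Query 1 returns: [(6,)]
Query 2 returns: [(5,)]

Reason: COUNT(*) includes NULLs, COUNT(column) excludes them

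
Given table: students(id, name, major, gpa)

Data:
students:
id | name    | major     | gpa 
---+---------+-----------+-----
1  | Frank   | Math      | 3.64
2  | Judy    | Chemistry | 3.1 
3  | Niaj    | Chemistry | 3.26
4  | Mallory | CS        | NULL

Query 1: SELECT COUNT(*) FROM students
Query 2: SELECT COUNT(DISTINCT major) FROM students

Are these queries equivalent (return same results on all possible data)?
No, not equivalent

Query 1 returns: [(4,)]
Query 2 returns: [(3,)]

Reason: COUNT(*) counts rows, COUNT(DISTINCT major) counts unique majors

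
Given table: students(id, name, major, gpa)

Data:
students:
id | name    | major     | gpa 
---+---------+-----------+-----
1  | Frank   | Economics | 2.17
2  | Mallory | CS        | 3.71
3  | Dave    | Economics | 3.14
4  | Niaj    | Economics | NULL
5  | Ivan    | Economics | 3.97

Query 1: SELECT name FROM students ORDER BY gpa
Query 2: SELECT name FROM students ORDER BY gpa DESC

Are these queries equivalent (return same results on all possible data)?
No, not equivalent

Query 1 returns: [('Niaj',), ('Frank',), ('Dave',), ('Mallory',), ('Ivan',)]
Query 2 returns: [('Ivan',), ('Mallory',), ('Dave',), ('Frank',), ('Niaj',)]

Reason: ASC vs DESC gives opposite ordering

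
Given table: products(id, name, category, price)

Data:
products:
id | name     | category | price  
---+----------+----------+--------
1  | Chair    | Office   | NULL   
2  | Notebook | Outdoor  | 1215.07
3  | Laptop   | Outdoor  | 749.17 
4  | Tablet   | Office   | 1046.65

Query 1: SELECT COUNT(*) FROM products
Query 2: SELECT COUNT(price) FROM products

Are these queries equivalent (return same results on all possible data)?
No, not equivalent

Query 1 returns: [(4,)]
Query 2 returns: [(3,)]

Reason: COUNT(*) includes NULLs, COUNT(column) excludes them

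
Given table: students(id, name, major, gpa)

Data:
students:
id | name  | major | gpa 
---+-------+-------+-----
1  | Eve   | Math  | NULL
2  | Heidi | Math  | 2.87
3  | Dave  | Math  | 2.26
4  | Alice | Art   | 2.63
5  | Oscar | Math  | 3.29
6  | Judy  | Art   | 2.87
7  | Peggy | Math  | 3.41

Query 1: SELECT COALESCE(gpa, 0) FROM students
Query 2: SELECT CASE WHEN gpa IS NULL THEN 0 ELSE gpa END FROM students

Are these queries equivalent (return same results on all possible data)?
Yes, equivalent

Both queries return: [(0,), (2.26,), (2.63,), (2.87,), (2.87,), (3.29,), (3.41,)]

Reason: COALESCE vs CASE for NULL handling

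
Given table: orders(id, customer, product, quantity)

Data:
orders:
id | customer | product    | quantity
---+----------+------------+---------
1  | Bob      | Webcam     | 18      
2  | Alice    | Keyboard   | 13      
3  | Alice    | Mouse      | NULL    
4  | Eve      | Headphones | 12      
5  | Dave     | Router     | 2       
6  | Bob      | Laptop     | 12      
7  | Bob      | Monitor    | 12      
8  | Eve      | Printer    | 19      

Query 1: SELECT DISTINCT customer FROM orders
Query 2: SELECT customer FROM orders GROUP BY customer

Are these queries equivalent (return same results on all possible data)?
Yes, equivalent

Both queries return: [('Alice',), ('Bob',), ('Dave',), ('Eve',)]

Reason: Both get unique customers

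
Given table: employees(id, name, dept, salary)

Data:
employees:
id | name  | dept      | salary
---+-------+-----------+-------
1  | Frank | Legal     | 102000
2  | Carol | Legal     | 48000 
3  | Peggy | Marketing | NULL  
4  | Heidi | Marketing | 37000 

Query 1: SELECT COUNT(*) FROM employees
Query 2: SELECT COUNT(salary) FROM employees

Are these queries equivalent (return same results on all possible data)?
No, not equivalent

Query 1 returns: [(4,)]
Query 2 returns: [(3,)]

Reason: COUNT(*) includes NULLs, COUNT(column) excludes them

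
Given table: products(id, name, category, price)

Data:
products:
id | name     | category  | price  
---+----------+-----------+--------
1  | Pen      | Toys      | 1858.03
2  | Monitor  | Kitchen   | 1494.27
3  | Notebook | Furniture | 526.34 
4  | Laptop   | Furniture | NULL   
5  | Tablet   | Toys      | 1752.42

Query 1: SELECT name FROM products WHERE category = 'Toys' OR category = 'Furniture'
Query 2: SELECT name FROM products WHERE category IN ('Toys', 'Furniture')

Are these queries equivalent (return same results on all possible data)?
Yes, equivalent

Both queries return: [('Laptop',), ('Notebook',), ('Pen',), ('Tablet',)]

Reason: OR vs IN are equivalent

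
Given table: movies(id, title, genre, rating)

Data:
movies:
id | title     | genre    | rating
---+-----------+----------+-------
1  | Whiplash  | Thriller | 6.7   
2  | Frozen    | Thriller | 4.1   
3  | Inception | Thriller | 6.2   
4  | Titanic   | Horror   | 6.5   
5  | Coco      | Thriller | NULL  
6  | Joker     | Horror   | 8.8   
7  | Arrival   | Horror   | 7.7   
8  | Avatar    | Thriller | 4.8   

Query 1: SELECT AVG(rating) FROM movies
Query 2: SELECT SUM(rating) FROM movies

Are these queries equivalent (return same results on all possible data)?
No, not equivalent

Query 1 returns: [(6.3999999999999995,)]
Query 2 returns: [(44.8,)]

Reason: AVG vs SUM give different aggregate values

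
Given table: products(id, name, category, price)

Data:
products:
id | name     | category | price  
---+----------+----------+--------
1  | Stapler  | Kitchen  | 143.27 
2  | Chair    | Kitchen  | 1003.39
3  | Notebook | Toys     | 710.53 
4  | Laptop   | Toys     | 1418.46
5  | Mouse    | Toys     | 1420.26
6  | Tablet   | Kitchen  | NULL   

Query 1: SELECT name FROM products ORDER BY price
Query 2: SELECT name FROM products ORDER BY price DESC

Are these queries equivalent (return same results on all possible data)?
No, not equivalent

Query 1 returns: [('Tablet',), ('Stapler',), ('Notebook',), ('Chair',), ('Laptop',), ('Mouse',)]
Query 2 returns: [('Mouse',), ('Laptop',), ('Chair',), ('Notebook',), ('Stapler',), ('Tablet',)]

Reason: ASC vs DESC gives opposite ordering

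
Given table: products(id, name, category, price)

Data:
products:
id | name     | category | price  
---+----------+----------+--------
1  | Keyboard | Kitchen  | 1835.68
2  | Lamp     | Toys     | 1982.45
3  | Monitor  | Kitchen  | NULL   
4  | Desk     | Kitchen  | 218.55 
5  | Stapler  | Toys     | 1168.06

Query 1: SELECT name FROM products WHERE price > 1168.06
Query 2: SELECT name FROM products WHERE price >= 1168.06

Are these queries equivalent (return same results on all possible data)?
No, not equivalent

Query 1 returns: [('Keyboard',), ('Lamp',)]
Query 2 returns: [('Keyboard',), ('Lamp',), ('Stapler',)]

Reason: > vs >= gives different results when price = 1168.06 exists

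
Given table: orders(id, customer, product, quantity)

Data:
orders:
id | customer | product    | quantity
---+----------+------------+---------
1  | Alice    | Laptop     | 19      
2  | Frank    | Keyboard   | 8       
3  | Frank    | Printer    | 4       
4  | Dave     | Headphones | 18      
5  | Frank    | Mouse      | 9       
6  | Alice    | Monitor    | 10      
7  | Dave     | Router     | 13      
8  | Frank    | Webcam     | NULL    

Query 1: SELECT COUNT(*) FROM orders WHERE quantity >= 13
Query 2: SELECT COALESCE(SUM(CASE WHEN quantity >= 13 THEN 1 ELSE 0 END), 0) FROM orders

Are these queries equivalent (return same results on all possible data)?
Yes, equivalent

Both queries return: [(3,)]

Reason: COUNT with WHERE vs conditional SUM (COALESCE handles empty-table NULL)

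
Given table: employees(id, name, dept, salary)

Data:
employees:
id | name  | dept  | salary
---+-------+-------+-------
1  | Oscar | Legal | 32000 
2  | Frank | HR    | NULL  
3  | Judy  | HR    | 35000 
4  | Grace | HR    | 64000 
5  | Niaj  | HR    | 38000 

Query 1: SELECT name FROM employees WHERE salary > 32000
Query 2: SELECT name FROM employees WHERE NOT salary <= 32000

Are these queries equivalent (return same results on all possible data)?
Yes, equivalent

Both queries return: [('Grace',), ('Judy',), ('Niaj',)]

Reason: Both filter salary > 32000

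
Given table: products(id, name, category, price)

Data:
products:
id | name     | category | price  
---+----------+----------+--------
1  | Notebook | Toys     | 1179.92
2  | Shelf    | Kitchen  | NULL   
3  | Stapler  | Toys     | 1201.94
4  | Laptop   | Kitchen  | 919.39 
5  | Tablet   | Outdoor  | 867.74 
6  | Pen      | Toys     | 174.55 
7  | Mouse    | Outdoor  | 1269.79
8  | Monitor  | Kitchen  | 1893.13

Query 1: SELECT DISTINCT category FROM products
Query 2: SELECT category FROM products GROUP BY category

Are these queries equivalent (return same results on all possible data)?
Yes, equivalent

Both queries return: [('Kitchen',), ('Outdoor',), ('Toys',)]

Reason: Both get unique categorys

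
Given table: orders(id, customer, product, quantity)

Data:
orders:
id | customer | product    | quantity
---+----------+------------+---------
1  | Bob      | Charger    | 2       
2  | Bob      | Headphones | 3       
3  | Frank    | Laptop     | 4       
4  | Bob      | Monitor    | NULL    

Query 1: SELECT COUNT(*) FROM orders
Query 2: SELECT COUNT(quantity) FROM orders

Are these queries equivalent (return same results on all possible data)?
No, not equivalent

Query 1 returns: [(4,)]
Query 2 returns: [(3,)]

Reason: COUNT(*) includes NULLs, COUNT(column) excludes them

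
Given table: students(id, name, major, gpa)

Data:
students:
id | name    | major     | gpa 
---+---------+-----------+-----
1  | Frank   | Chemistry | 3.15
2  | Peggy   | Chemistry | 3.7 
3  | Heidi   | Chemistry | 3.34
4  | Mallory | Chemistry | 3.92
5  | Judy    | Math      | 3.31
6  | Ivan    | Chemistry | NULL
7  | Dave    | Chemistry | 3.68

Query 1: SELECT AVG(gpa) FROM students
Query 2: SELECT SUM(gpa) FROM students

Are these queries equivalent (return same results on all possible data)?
No, not equivalent

Query 1 returns: [(3.516666666666667,)]
Query 2 returns: [(21.1,)]

Reason: AVG vs SUM give different aggregate values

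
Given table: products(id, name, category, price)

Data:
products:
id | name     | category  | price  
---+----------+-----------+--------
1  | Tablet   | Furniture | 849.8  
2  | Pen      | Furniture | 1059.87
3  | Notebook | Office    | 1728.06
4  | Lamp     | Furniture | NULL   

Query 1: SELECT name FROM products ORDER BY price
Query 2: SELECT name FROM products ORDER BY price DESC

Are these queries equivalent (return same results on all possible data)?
No, not equivalent

Query 1 returns: [('Lamp',), ('Tablet',), ('Pen',), ('Notebook',)]
Query 2 returns: [('Notebook',), ('Pen',), ('Tablet',), ('Lamp',)]

Reason: ASC vs DESC gives opposite ordering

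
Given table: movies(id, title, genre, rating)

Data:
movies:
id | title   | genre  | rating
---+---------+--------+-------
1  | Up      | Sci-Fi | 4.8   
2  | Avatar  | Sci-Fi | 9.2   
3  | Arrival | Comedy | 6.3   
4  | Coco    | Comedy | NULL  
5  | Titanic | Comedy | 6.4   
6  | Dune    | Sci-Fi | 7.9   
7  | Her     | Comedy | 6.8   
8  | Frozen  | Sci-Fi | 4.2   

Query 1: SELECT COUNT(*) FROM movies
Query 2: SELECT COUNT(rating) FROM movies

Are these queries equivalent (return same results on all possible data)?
No, not equivalent

Query 1 returns: [(8,)]
Query 2 returns: [(7,)]

Reason: COUNT(*) includes NULLs, COUNT(column) excludes them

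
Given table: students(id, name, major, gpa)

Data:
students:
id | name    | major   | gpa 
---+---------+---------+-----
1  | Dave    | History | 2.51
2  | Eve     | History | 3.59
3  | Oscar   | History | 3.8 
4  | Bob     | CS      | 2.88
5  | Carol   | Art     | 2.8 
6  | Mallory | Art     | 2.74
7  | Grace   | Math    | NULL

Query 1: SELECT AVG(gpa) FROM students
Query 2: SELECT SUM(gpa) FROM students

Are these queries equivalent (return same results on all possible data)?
No, not equivalent

Query 1 returns: [(3.0533333333333332,)]
Query 2 returns: [(18.32,)]

Reason: AVG vs SUM give different aggregate values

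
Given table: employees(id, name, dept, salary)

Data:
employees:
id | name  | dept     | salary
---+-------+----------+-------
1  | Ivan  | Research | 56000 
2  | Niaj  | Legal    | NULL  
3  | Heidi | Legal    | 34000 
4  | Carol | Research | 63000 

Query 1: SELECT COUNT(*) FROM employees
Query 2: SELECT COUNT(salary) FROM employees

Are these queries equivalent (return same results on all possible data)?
No, not equivalent

Query 1 returns: [(4,)]
Query 2 returns: [(3,)]

Reason: COUNT(*) includes NULLs, COUNT(column) excludes them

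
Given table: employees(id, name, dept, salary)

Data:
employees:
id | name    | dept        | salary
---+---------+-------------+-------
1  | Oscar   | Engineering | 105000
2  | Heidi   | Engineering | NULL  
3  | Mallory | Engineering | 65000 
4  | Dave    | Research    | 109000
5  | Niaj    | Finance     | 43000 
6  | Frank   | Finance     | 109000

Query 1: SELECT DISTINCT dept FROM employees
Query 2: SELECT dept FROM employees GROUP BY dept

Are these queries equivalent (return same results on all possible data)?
Yes, equivalent

Both queries return: [('Engineering',), ('Finance',), ('Research',)]

Reason: Both get unique depts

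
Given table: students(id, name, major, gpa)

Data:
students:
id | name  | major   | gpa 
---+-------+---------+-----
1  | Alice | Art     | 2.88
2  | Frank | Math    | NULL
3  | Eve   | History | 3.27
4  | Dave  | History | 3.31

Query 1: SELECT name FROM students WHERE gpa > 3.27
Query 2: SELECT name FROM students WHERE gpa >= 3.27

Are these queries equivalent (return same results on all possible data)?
No, not equivalent

Query 1 returns: [('Dave',)]
Query 2 returns: [('Eve',), ('Dave',)]

Reason: > vs >= gives different results when gpa = 3.27 exists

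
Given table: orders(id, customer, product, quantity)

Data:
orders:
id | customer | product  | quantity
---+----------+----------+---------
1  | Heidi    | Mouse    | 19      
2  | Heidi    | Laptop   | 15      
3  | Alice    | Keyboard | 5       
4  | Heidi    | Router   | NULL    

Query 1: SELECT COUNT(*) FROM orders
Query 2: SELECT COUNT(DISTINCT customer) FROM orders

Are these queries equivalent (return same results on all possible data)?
No, not equivalent

Query 1 returns: [(4,)]
Query 2 returns: [(2,)]

Reason: COUNT(*) counts rows, COUNT(DISTINCT customer) counts unique customers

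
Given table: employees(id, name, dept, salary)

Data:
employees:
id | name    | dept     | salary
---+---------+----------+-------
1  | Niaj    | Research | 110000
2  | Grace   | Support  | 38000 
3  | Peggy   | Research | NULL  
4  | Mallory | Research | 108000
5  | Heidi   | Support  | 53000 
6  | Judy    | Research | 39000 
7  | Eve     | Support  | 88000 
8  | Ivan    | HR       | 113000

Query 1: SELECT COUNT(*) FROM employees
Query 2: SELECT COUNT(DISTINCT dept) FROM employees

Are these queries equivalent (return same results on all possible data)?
No, not equivalent

Query 1 returns: [(8,)]
Query 2 returns: [(3,)]

Reason: COUNT(*) counts rows, COUNT(DISTINCT dept) counts unique depts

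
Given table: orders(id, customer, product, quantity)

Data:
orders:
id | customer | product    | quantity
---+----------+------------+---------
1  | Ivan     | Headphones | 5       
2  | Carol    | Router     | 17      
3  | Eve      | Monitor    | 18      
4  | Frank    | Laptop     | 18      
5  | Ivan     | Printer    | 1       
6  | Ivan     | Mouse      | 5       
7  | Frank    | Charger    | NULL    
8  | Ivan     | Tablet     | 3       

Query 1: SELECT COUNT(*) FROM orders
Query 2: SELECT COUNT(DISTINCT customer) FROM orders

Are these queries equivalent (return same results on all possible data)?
No, not equivalent

Query 1 returns: [(8,)]
Query 2 returns: [(4,)]

Reason: COUNT(*) counts rows, COUNT(DISTINCT customer) counts unique customers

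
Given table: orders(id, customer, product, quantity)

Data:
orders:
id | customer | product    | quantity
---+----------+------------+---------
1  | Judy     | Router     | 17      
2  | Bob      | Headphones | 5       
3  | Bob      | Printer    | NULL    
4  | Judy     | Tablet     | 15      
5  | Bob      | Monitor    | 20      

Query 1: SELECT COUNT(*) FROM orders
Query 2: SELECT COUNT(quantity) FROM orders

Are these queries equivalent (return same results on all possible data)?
No, not equivalent

Query 1 returns: [(5,)]
Query 2 returns: [(4,)]

Reason: COUNT(*) includes NULLs, COUNT(column) excludes them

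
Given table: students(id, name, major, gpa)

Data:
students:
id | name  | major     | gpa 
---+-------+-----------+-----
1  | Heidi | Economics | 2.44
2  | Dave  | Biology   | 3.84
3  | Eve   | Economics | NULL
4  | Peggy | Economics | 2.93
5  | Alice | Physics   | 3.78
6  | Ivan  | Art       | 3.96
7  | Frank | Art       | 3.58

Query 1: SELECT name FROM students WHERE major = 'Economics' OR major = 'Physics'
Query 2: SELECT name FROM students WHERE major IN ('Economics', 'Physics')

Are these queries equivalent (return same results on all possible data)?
Yes, equivalent

Both queries return: [('Alice',), ('Eve',), ('Heidi',), ('Peggy',)]

Reason: OR vs IN are equivalent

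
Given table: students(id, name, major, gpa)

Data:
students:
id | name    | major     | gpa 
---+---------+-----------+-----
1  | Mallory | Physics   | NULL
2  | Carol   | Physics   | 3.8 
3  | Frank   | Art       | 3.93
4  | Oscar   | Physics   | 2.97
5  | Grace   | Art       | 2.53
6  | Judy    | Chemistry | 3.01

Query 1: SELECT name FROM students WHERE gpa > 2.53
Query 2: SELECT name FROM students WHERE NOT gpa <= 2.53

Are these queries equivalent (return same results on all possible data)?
Yes, equivalent

Both queries return: [('Carol',), ('Frank',), ('Judy',), ('Oscar',)]

Reason: Both filter gpa > 2.53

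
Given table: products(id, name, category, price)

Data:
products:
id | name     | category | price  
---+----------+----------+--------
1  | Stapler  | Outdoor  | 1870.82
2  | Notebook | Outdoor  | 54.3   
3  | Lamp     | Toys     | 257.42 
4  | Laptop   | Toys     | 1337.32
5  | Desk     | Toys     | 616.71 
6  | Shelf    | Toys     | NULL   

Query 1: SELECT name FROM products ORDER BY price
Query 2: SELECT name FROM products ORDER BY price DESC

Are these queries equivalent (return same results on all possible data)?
No, not equivalent

Query 1 returns: [('Shelf',), ('Notebook',), ('Lamp',), ('Desk',), ('Laptop',), ('Stapler',)]
Query 2 returns: [('Stapler',), ('Laptop',), ('Desk',), ('Lamp',), ('Notebook',), ('Shelf',)]

Reason: ASC vs DESC gives opposite ordering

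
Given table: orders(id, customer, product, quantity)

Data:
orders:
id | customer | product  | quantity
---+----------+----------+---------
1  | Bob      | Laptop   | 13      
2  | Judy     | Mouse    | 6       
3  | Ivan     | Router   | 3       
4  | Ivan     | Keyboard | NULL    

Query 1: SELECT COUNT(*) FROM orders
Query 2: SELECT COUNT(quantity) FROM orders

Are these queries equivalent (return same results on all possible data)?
No, not equivalent

Query 1 returns: [(4,)]
Query 2 returns: [(3,)]

Reason: COUNT(*) includes NULLs, COUNT(column) excludes them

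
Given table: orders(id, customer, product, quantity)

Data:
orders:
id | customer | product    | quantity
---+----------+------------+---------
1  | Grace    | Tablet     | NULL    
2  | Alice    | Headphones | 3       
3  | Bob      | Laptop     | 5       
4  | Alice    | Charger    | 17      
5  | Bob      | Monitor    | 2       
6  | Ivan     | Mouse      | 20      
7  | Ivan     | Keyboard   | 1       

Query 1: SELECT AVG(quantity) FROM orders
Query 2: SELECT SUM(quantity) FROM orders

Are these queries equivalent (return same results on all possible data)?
No, not equivalent

Query 1 returns: [(8.0,)]
Query 2 returns: [(48,)]

Reason: AVG vs SUM give different aggregate values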